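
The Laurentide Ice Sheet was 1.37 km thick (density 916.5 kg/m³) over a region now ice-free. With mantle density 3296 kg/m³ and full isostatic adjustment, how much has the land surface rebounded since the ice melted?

0.381 km

Removing the load lets mantle flow back in; uplift u satisfies ρ_ice t = ρ_m u.
u = t ρ_ice/ρ_m = 1.37 km × 916.5/3296 = 0.381 km.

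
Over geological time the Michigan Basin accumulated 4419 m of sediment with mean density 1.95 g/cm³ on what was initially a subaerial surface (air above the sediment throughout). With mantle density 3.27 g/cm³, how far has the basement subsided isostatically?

2640 m

Subaerial load: s = t ρ_sed / ρ_m = 4419 m × 1.95/3.27 = 2640 m.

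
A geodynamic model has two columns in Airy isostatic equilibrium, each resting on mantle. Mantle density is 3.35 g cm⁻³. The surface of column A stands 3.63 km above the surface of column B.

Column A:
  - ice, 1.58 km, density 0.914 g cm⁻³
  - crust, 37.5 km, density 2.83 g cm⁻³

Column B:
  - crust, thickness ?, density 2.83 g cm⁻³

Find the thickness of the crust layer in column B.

Take the compensation level at the base of the deeper column (depth z_c below the surface of column A) and equate Σ ρ_i t_i down to z_c; mantle fills any gap and the z_c terms cancel.
Column A: 1.58×0.914 + 37.5×2.83 + (z_c − 39.08)×3.35
Column B: 3.63×0 + x×2.83 + (z_c − 3.63 − 0 − x)×3.35
The z_c×3.35 term appears on both sides and cancels. Collect the known terms of each column as K = Σ(ρt)_known − 3.35 × (depth of known layers): K_A = 107.56912 − 3.35×39.08 = −23.34888; K_B = 0 − 3.35×(3.63 + 0) = −12.1605.
Balance: K_A = K_B − x×(3.35 − 2.83), so x = (K_B − K_A)/(3.35 − 2.83) = 11.1884/0.52 = 21.5 km.

21.5 km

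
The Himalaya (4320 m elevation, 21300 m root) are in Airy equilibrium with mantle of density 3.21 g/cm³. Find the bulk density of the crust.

ρ_c h = (ρ_m − ρ_c) r → ρ_c (h + r) = ρ_m r → ρ_c = ρ_m r / (h + r).
ρ_c = 3.21 × 21300 m / (4320 m + 21300 m) = 2.67 g/cm³.

2.67 g/cm³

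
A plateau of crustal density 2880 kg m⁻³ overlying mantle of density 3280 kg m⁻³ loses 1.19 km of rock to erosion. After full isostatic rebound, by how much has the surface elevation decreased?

Rebound u = e ρ_c/ρ_m = 1.19 km × 2880/3280 = 1.045 km.
Net surface drop = e − u = 1.19 km − 1.045 km = e (ρ_m − ρ_c)/ρ_m = 0.145 km.

0.145 km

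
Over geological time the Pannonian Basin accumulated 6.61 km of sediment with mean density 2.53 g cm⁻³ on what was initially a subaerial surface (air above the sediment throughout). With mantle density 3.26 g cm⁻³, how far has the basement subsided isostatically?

5.13 km

Subaerial load: s = t ρ_sed / ρ_m = 6.61 km × 2.53/3.26 = 5.13 km.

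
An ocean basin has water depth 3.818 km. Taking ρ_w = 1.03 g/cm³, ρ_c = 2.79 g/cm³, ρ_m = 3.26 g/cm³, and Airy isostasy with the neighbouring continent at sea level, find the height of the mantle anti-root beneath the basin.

For local isostatic compensation: replacing crust with seawater at the top is compensated by replacing crust with mantle at the base: d (ρ_c − ρ_w) = a (ρ_m − ρ_c).
a = d (ρ_c − ρ_w)/(ρ_m − ρ_c) = 3.818 km × 1.76/0.47 = 14.3 km.

14.3 km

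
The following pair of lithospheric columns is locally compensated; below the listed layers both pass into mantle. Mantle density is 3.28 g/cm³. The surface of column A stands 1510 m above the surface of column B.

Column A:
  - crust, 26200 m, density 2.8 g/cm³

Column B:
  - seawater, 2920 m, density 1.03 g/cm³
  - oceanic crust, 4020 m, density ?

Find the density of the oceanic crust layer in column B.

3.02 g/cm³

Take the compensation level at the base of the deeper column (depth z_c below the surface of column A) and equate Σ ρ_i t_i down to z_c; mantle fills any gap and the z_c terms cancel.
Column A: 26200×2.8 + (z_c − 26200)×3.28
Column B: 1510×0 + 2920×1.03 + 4020×ρ + (z_c − 1510 − 6940)×3.28
The z_c×3.28 term appears on both sides and cancels. Collect the known terms of each column as K = Σ(ρt)_known − 3.28 × (depth of known layers): K_A = 73360 − 3.28×26200 = −12576; K_B = 3007.6 − 3.28×(1510 + 6940) = −24708.4.
Balance: K_A = K_B + 4020×ρ, so ρ = (K_A − K_B)/4020 = 12132.4/4020 = 3.02 g/cm³.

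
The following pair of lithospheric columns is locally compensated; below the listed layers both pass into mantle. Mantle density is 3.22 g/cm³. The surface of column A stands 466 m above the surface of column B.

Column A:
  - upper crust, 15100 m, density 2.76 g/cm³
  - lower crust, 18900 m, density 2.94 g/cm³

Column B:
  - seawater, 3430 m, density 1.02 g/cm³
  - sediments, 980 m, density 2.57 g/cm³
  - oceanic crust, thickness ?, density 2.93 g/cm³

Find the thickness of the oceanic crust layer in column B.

Take the compensation level at the base of the deeper column (depth z_c below the surface of column A) and equate Σ ρ_i t_i down to z_c; mantle fills any gap and the z_c terms cancel.
Column A: 15100×2.76 + 18900×2.94 + (z_c − 34000)×3.22
Column B: 466×0 + 3430×1.02 + 980×2.57 + x×2.93 + (z_c − 466 − 4410 − x)×3.22
The z_c×3.22 term appears on both sides and cancels. Collect the known terms of each column as K = Σ(ρt)_known − 3.22 × (depth of known layers): K_A = 97242 − 3.22×34000 = −12238; K_B = 6017.2 − 3.22×(466 + 4410) = −9683.52.
Balance: K_A = K_B − x×(3.22 − 2.93), so x = (K_B − K_A)/(3.22 − 2.93) = 2554.48/0.29 = 8810 m.

8810 m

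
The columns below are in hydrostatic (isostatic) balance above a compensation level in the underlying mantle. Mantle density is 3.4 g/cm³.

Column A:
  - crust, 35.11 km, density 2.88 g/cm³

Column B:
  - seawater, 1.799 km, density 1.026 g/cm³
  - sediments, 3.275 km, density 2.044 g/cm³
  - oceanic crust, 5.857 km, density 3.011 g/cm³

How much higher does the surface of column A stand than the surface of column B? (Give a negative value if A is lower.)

For any compensation level in the mantle, the mantle terms cancel and isostasy reduces to e = (Σt_A − Σt_B) − (Σ(ρt)_A − Σ(ρt)_B) / ρ_m.
Σt_A = 35.11 km; Σt_B = 10.931 km; Σ(ρt)_A = 101.1168; Σ(ρt)_B = 26.175301 (in km·g/cm³).
e = (35.11 − 10.931) − (101.1168 − 26.175301) / 3.4 = 2.14 km.

2.14 km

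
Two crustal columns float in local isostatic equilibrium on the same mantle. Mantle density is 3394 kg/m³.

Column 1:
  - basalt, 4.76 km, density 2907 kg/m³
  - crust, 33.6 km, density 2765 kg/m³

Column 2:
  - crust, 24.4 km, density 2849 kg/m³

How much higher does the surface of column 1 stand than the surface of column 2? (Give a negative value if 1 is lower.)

2.99 km

For any compensation level in the mantle, the mantle terms cancel and isostasy reduces to e = (Σt_1 − Σt_2) − (Σ(ρt)_1 − Σ(ρt)_2) / ρ_m.
Σt_1 = 38.36 km; Σt_2 = 24.4 km; Σ(ρt)_1 = 106741.32; Σ(ρt)_2 = 69515.6 (in km·kg/m³).
e = (38.36 − 24.4) − (106741.32 − 69515.6) / 3394 = 2.99 km.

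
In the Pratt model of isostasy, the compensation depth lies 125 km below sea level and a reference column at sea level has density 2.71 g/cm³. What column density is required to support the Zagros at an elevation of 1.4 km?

Pratt balance: ρ_ref D = ρ (D + h).
ρ = ρ_ref D/(D + h) = 2.71 × 125 km/(125 km + 1.4 km) = 2.68 g/cm³.

2.68 g/cm³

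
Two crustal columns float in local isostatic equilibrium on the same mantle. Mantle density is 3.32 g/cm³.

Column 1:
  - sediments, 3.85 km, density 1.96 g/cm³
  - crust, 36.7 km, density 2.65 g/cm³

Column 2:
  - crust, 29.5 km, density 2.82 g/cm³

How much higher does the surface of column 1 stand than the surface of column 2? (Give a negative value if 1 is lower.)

For any compensation level in the mantle, the mantle terms cancel and isostasy reduces to e = (Σt_1 − Σt_2) − (Σ(ρt)_1 − Σ(ρt)_2) / ρ_m.
Σt_1 = 40.55 km; Σt_2 = 29.5 km; Σ(ρt)_1 = 104.801; Σ(ρt)_2 = 83.19 (in km·g/cm³).
e = (40.55 − 29.5) − (104.801 − 83.19) / 3.32 = 4.54 km.

4.54 km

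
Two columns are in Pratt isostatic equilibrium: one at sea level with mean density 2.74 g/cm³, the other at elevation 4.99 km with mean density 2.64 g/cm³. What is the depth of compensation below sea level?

ρ_ref D = ρ (D + h) → D (ρ_ref − ρ) = ρ h.
D = ρ h/(ρ_ref − ρ) = 2.64 × 4.99 km/(2.74 − 2.64) = 132 km.

132 km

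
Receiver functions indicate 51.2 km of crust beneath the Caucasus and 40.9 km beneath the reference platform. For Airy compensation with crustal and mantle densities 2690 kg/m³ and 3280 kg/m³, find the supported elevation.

1.85 km

Excess crust Δ = 51.2 km − 40.9 km = 10.3 km, split between elevation h and root r with h + r = Δ.
Airy balance ρ_c h = (ρ_m − ρ_c) r gives r = h ρ_c/(ρ_m − ρ_c), so h (1 + ρ_c/(ρ_m − ρ_c)) = Δ, i.e. h = Δ (ρ_m − ρ_c)/ρ_m.
h = 10.3 km × 590/3280 = 1.85 km.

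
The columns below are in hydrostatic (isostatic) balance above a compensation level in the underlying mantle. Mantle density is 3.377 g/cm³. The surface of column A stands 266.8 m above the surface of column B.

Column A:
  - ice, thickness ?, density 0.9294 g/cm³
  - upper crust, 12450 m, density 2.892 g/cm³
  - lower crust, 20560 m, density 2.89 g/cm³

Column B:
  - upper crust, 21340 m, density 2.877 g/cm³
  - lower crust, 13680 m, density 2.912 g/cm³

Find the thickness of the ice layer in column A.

769 m

Take the compensation level at the base of the deeper column (depth z_c below the surface of column A) and equate Σ ρ_i t_i down to z_c; mantle fills any gap and the z_c terms cancel.
Column A: x×0.9294 + 12450×2.892 + 20560×2.89 + (z_c − 33010 − x)×3.377
Column B: 266.8×0 + 21340×2.877 + 13680×2.912 + (z_c − 266.8 − 35020)×3.377
The z_c×3.377 term appears on both sides and cancels. Collect the known terms of each column as K = Σ(ρt)_known − 3.377 × (depth of known layers): K_A = 95423.8 − 3.377×33010 = −16050.97; K_B = 101231.34 − 3.377×(266.8 + 35020) = −17932.1836.
Balance: K_A − x×(3.377 − 0.9294) = K_B, so x = (K_A − K_B)/(3.377 − 0.9294) = 1881.21/2.4476 = 769 m.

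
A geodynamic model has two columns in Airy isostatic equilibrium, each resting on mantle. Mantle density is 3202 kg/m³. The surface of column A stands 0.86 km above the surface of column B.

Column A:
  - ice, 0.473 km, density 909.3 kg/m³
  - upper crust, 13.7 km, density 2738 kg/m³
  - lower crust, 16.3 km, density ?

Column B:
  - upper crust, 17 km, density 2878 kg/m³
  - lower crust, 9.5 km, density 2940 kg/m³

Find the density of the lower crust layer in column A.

Take the compensation level at the base of the deeper column (depth z_c below the surface of column A) and equate Σ ρ_i t_i down to z_c; mantle fills any gap and the z_c terms cancel.
Column A: 0.473×909.3 + 13.7×2738 + 16.3×ρ + (z_c − 30.473)×3202
Column B: 0.86×0 + 17×2878 + 9.5×2940 + (z_c − 0.86 − 26.5)×3202
The z_c×3202 term appears on both sides and cancels. Collect the known terms of each column as K = Σ(ρt)_known − 3202 × (depth of known layers): K_A = 37940.6989 − 3202×30.473 = −59633.8471; K_B = 76856 − 3202×(0.86 + 26.5) = −10750.72.
Balance: K_A + 16.3×ρ = K_B, so ρ = (K_B − K_A)/16.3 = 48883.1/16.3 = 3000 kg/m³.

3000 kg/m³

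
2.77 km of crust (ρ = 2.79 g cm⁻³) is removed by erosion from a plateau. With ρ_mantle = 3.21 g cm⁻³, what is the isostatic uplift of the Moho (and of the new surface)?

2.41 km

Unloading: uplift u = e ρ_c/ρ_m = 2.77 km × 2.79/3.21 = 2.41 km.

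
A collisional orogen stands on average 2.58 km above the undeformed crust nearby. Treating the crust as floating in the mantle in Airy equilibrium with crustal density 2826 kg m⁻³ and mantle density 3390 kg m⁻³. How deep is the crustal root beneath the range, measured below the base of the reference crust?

12.9 km

Isostatic balance requires: the weight of the topography is balanced by the buoyancy of the root, ρ_c h = (ρ_m − ρ_c) r.
r = h · ρ_c / (ρ_m − ρ_c) = 2.58 km × 2826 / (3390 − 2826) = 12.9 km.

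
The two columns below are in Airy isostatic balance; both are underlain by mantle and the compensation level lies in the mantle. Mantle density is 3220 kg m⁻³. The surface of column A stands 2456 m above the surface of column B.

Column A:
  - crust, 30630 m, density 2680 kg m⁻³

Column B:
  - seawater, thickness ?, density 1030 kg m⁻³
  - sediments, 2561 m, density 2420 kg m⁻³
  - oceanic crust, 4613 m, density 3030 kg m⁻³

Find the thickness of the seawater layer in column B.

Take the compensation level at the base of the deeper column (depth z_c below the surface of column A) and equate Σ ρ_i t_i down to z_c; mantle fills any gap and the z_c terms cancel.
Column A: 30630×2680 + (z_c − 30630)×3220
Column B: 2456×0 + x×1030 + 2561×2420 + 4613×3030 + (z_c − 2456 − 7174 − x)×3220
The z_c×3220 term appears on both sides and cancels. Collect the known terms of each column as K = Σ(ρt)_known − 3220 × (depth of known layers): K_A = 82088400 − 3220×30630 = −16540200; K_B = 20175010 − 3220×(2456 + 7174) = −10833590.
Balance: K_A = K_B − x×(3220 − 1030), so x = (K_B − K_A)/(3220 − 1030) = 5706610/2190 = 2610 m.

2610 m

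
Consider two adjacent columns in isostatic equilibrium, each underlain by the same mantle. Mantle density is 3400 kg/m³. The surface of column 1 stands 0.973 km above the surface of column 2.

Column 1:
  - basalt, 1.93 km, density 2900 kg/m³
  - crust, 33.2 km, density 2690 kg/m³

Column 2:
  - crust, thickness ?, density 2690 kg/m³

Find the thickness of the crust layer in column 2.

29.9 km

Take the compensation level at the base of the deeper column (depth z_c below the surface of column 1) and equate Σ ρ_i t_i down to z_c; mantle fills any gap and the z_c terms cancel.
Column 1: 1.93×2900 + 33.2×2690 + (z_c − 35.13)×3400
Column 2: 0.973×0 + x×2690 + (z_c − 0.973 − 0 − x)×3400
The z_c×3400 term appears on both sides and cancels. Collect the known terms of each column as K = Σ(ρt)_known − 3400 × (depth of known layers): K_1 = 94905 − 3400×35.13 = −24537; K_2 = 0 − 3400×(0.973 + 0) = −3308.2.
Balance: K_1 = K_2 − x×(3400 − 2690), so x = (K_2 − K_1)/(3400 − 2690) = 21228.8/710 = 29.9 km.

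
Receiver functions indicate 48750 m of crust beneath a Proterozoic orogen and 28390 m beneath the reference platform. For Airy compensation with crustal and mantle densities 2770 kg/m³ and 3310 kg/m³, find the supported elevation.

3320 m

Excess crust Δ = 48750 m − 28390 m = 20360 m, split between elevation h and root r with h + r = Δ.
Airy balance ρ_c h = (ρ_m − ρ_c) r gives r = h ρ_c/(ρ_m − ρ_c), so h (1 + ρ_c/(ρ_m − ρ_c)) = Δ, i.e. h = Δ (ρ_m − ρ_c)/ρ_m.
h = 20360 m × 540/3310 = 3320 m.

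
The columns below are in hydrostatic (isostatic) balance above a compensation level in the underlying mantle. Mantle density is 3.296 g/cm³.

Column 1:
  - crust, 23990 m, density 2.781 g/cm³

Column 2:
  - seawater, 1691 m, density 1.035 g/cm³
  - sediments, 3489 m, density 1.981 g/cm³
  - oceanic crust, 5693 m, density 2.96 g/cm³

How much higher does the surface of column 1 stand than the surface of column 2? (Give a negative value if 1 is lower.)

For any compensation level in the mantle, the mantle terms cancel and isostasy reduces to e = (Σt_1 − Σt_2) − (Σ(ρt)_1 − Σ(ρt)_2) / ρ_m.
Σt_1 = 23990 m; Σt_2 = 10873 m; Σ(ρt)_1 = 66716.19; Σ(ρt)_2 = 25513.174 (in m·g/cm³).
e = (23990 − 10873) − (66716.19 − 25513.174) / 3.296 = 616 m.

616 m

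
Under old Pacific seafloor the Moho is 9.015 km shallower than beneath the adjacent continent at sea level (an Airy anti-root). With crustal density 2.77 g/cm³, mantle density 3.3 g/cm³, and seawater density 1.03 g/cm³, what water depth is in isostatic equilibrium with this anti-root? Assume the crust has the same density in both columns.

Replacing a thickness d of crust by seawater at the top must be balanced by replacing crust with mantle at the base: d (ρ_c − ρ_w) = a (ρ_m − ρ_c).
d = a (ρ_m − ρ_c)/(ρ_c − ρ_w) = 9.015 km × 0.53/1.74 = 2.75 km.

2.75 km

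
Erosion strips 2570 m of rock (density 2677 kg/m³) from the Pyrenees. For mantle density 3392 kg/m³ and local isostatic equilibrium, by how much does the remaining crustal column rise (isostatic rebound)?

2030 m

Unloading: uplift u = e ρ_c/ρ_m = 2570 m × 2677/3392 = 2030 m.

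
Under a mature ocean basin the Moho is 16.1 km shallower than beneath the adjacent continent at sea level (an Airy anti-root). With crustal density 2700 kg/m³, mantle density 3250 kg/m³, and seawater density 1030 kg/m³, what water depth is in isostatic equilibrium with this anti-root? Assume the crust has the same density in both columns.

Replacing a thickness d of crust by seawater at the top must be balanced by replacing crust with mantle at the base: d (ρ_c − ρ_w) = a (ρ_m − ρ_c).
d = a (ρ_m − ρ_c)/(ρ_c − ρ_w) = 16.1 km × 550/1670 = 5.3 km.

5.3 km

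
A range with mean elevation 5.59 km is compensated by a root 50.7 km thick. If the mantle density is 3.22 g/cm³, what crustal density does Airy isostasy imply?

2.9 g/cm³

ρ_c h = (ρ_m − ρ_c) r → ρ_c (h + r) = ρ_m r → ρ_c = ρ_m r / (h + r).
ρ_c = 3.22 × 50.7 km / (5.59 km + 50.7 km) = 2.9 g/cm³.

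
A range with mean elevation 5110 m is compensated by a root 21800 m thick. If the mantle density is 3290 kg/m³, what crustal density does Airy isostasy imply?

2670 kg/m³

ρ_c h = (ρ_m − ρ_c) r → ρ_c (h + r) = ρ_m r → ρ_c = ρ_m r / (h + r).
ρ_c = 3290 × 21800 m / (5110 m + 21800 m) = 2670 kg/m³.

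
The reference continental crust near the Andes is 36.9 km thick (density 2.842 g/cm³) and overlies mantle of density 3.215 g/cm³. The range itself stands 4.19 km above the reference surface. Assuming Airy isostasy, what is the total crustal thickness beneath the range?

Root depth r = h ρ_c / (ρ_m − ρ_c) = 4.19 km × 2.842 / 0.373 = 31.92 km.
Total thickness = T + h + r = 36.9 km + 4.19 km + 31.92 km = 73 km.

73 km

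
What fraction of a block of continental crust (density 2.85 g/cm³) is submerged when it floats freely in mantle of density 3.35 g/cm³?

Submerged fraction = ρ_obj/ρ_fluid = 2.85/3.35 = 0.851.

0.851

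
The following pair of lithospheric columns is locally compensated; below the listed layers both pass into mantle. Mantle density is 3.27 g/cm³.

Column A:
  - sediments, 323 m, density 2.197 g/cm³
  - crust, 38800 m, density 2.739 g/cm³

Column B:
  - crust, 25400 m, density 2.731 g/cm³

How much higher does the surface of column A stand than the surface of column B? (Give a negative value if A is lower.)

For any compensation level in the mantle, the mantle terms cancel and isostasy reduces to e = (Σt_A − Σt_B) − (Σ(ρt)_A − Σ(ρt)_B) / ρ_m.
Σt_A = 39123 m; Σt_B = 25400 m; Σ(ρt)_A = 106982.831; Σ(ρt)_B = 69367.4 (in m·g/cm³).
e = (39123 − 25400) − (106982.831 − 69367.4) / 3.27 = 2220 m.

2220 m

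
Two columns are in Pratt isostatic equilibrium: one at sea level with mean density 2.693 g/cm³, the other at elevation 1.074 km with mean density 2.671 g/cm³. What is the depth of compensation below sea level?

ρ_ref D = ρ (D + h) → D (ρ_ref − ρ) = ρ h.
D = ρ h/(ρ_ref − ρ) = 2.671 × 1.074 km/(2.693 − 2.671) = 130 km.

130 km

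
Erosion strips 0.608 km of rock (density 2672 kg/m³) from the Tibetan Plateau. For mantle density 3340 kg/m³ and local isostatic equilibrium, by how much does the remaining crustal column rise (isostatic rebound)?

0.486 km

Unloading: uplift u = e ρ_c/ρ_m = 0.608 km × 2672/3340 = 0.486 km.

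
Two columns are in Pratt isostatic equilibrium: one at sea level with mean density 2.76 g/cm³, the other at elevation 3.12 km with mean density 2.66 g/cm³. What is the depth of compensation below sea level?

ρ_ref D = ρ (D + h) → D (ρ_ref − ρ) = ρ h.
D = ρ h/(ρ_ref − ρ) = 2.66 × 3.12 km/(2.76 − 2.66) = 83 km.

83 km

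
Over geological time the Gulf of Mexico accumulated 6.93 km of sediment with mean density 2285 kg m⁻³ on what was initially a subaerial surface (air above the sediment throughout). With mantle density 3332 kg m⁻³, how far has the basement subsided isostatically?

4.75 km

Subaerial load: s = t ρ_sed / ρ_m = 6.93 km × 2285/3332 = 4.75 km.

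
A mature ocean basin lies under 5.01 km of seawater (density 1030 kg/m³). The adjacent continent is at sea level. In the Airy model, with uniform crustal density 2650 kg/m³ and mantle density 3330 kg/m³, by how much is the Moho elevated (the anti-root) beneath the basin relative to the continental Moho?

Isostatic balance requires: replacing crust with seawater at the top is compensated by replacing crust with mantle at the base: d (ρ_c − ρ_w) = a (ρ_m − ρ_c).
a = d (ρ_c − ρ_w)/(ρ_m − ρ_c) = 5.01 km × 1620/680 = 11.9 km.

11.9 km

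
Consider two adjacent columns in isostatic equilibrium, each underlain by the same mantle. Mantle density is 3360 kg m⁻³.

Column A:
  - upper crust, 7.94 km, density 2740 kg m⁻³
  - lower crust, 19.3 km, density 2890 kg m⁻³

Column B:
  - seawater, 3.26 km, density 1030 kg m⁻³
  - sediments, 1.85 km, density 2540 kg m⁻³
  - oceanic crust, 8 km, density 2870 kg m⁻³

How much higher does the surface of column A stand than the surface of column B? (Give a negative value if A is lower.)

0.286 km

For any compensation level in the mantle, the mantle terms cancel and isostasy reduces to e = (Σt_A − Σt_B) − (Σ(ρt)_A − Σ(ρt)_B) / ρ_m.
Σt_A = 27.24 km; Σt_B = 13.11 km; Σ(ρt)_A = 77532.6; Σ(ρt)_B = 31016.8 (in km·kg m⁻³).
e = (27.24 − 13.11) − (77532.6 − 31016.8) / 3360 = 0.286 km.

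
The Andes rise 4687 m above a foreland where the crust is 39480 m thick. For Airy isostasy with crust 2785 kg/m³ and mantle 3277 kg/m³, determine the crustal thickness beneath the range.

Root depth r = h ρ_c / (ρ_m − ρ_c) = 4687 m × 2785 / 492 = 26530 m.
Total thickness = T + h + r = 39480 m + 4687 m + 26530 m = 70700 m.

70700 m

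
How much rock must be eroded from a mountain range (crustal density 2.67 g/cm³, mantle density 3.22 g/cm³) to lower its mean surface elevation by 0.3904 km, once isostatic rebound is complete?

2.29 km

Net drop Δ = e − u = e − e ρ_c/ρ_m = e (ρ_m − ρ_c)/ρ_m.
e = Δ ρ_m/(ρ_m − ρ_c) = 0.3904 km × 3.22/0.55 = 2.29 km.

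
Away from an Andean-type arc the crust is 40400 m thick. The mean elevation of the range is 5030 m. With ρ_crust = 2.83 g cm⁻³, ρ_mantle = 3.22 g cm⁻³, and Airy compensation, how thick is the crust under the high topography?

81900 m

Root depth r = h ρ_c / (ρ_m − ρ_c) = 5030 m × 2.83 / 0.39 = 36500 m.
Total thickness = T + h + r = 40400 m + 5030 m + 36500 m = 81900 m.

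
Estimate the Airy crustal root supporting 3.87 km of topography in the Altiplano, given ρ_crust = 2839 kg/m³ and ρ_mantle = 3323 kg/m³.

22.7 km

Equating mass per unit area of the two columns: the weight of the topography is balanced by the buoyancy of the root, ρ_c h = (ρ_m − ρ_c) r.
r = h · ρ_c / (ρ_m − ρ_c) = 3.87 km × 2839 / (3323 − 2839) = 22.7 km.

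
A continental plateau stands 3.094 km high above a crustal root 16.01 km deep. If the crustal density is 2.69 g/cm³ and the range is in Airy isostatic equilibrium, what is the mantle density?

Airy balance: ρ_c h = (ρ_m − ρ_c) r → ρ_m = ρ_c (1 + h/r).
ρ_m = 2.69 × (1 + 3.094 km/16.01 km) = 3.21 g/cm³.

3.21 g/cm³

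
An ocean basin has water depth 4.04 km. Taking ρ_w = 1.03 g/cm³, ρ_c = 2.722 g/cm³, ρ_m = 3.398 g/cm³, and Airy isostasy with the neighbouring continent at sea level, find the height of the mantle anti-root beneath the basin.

Equating mass per unit area of the two columns: replacing crust with seawater at the top is compensated by replacing crust with mantle at the base: d (ρ_c − ρ_w) = a (ρ_m − ρ_c).
a = d (ρ_c − ρ_w)/(ρ_m − ρ_c) = 4.04 km × 1.692/0.676 = 10.1 km.

10.1 km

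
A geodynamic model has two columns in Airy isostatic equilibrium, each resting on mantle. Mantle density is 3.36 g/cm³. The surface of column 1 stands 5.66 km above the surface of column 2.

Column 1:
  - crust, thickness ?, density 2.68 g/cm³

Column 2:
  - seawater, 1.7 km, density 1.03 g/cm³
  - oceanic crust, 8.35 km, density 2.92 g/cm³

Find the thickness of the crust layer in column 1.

39.2 km

Take the compensation level at the base of the deeper column (depth z_c below the surface of column 1) and equate Σ ρ_i t_i down to z_c; mantle fills any gap and the z_c terms cancel.
Column 1: x×2.68 + (z_c − 0 − x)×3.36
Column 2: 5.66×0 + 1.7×1.03 + 8.35×2.92 + (z_c − 5.66 − 10.05)×3.36
The z_c×3.36 term appears on both sides and cancels. Collect the known terms of each column as K = Σ(ρt)_known − 3.36 × (depth of known layers): K_1 = 0 − 3.36×0 = 0; K_2 = 26.133 − 3.36×(5.66 + 10.05) = −26.6526.
Balance: K_1 − x×(3.36 − 2.68) = K_2, so x = (K_1 − K_2)/(3.36 − 2.68) = 26.6526/0.68 = 39.2 km.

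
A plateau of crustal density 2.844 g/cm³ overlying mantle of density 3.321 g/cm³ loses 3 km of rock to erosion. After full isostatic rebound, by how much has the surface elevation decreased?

Rebound u = e ρ_c/ρ_m = 3 km × 2.844/3.321 = 2.569 km.
Net surface drop = e − u = 3 km − 2.569 km = e (ρ_m − ρ_c)/ρ_m = 0.431 km.

0.431 km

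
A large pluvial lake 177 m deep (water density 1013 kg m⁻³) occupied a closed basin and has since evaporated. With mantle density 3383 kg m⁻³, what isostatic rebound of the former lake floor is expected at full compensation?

53 m

u = d ρ_w/ρ_m = 177 m × 1013/3383 = 53 m.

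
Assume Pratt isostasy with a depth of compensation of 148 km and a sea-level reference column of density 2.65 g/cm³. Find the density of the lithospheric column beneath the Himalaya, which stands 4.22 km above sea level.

Pratt balance: ρ_ref D = ρ (D + h).
ρ = ρ_ref D/(D + h) = 2.65 × 148 km/(148 km + 4.22 km) = 2.58 g/cm³.

2.58 g/cm³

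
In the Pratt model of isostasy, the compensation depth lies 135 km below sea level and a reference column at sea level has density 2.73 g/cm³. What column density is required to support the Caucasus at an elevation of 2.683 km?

Pratt balance: ρ_ref D = ρ (D + h).
ρ = ρ_ref D/(D + h) = 2.73 × 135 km/(135 km + 2.683 km) = 2.68 g/cm³.

2.68 g/cm³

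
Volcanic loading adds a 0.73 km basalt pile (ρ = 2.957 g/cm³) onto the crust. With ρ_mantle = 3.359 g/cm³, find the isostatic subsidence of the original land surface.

0.643 km

Subaerial loading: s = t ρ_load / ρ_m.
s = 0.73 km × 2.957/3.359 = 0.643 km.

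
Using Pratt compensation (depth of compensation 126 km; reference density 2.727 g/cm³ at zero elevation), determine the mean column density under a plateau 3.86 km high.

Pratt balance: ρ_ref D = ρ (D + h).
ρ = ρ_ref D/(D + h) = 2.727 × 126 km/(126 km + 3.86 km) = 2.65 g/cm³.

2.65 g/cm³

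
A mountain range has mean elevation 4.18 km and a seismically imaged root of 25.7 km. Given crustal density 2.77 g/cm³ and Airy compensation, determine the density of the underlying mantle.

3.22 g/cm³

Airy balance: ρ_c h = (ρ_m − ρ_c) r → ρ_m = ρ_c (1 + h/r).
ρ_m = 2.77 × (1 + 4.18 km/25.7 km) = 3.22 g/cm³.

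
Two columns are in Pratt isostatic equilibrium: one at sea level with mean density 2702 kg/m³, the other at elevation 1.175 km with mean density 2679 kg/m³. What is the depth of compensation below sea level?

ρ_ref D = ρ (D + h) → D (ρ_ref − ρ) = ρ h.
D = ρ h/(ρ_ref − ρ) = 2679 × 1.175 km/(2702 − 2679) = 137 km.

137 km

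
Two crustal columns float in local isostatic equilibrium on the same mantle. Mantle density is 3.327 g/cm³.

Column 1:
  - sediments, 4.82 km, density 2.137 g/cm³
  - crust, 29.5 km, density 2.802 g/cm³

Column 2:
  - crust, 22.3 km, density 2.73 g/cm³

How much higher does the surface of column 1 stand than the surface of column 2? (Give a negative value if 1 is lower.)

2.38 km

For any compensation level in the mantle, the mantle terms cancel and isostasy reduces to e = (Σt_1 − Σt_2) − (Σ(ρt)_1 − Σ(ρt)_2) / ρ_m.
Σt_1 = 34.32 km; Σt_2 = 22.3 km; Σ(ρt)_1 = 92.95934; Σ(ρt)_2 = 60.879 (in km·g/cm³).
e = (34.32 − 22.3) − (92.95934 − 60.879) / 3.327 = 2.38 km.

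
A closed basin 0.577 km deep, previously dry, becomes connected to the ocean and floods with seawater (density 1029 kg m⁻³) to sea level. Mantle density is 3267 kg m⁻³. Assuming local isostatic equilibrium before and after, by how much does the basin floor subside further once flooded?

After flooding the water column is d + s deep. Its weight must equal the weight of mantle displaced by the extra subsidence s: (d + s) ρ_w = s ρ_m.
s = d ρ_w / (ρ_m − ρ_w) = 0.577 km × 1029/(3267 − 1029) = 0.265 km.

0.265 km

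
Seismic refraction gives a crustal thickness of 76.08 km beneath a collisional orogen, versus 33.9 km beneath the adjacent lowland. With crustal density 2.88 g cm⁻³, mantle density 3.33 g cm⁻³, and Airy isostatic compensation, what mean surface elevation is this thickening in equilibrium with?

5.7 km

Excess crust Δ = 76.08 km − 33.9 km = 42.18 km, split between elevation h and root r with h + r = Δ.
Airy balance ρ_c h = (ρ_m − ρ_c) r gives r = h ρ_c/(ρ_m − ρ_c), so h (1 + ρ_c/(ρ_m − ρ_c)) = Δ, i.e. h = Δ (ρ_m − ρ_c)/ρ_m.
h = 42.18 km × 0.45/3.33 = 5.7 km.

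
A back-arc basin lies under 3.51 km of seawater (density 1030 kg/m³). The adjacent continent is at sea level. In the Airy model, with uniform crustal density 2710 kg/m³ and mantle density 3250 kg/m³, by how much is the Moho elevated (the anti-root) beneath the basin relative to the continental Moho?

10.9 km

Equating mass per unit area of the two columns: replacing crust with seawater at the top is compensated by replacing crust with mantle at the base: d (ρ_c − ρ_w) = a (ρ_m − ρ_c).
a = d (ρ_c − ρ_w)/(ρ_m − ρ_c) = 3.51 km × 1680/540 = 10.9 km.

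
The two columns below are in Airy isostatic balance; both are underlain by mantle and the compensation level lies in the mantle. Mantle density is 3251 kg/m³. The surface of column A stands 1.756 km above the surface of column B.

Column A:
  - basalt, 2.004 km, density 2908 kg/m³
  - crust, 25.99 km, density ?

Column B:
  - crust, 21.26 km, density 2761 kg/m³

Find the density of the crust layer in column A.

2660 kg/m³

Take the compensation level at the base of the deeper column (depth z_c below the surface of column A) and equate Σ ρ_i t_i down to z_c; mantle fills any gap and the z_c terms cancel.
Column A: 2.004×2908 + 25.99×ρ + (z_c − 27.994)×3251
Column B: 1.756×0 + 21.26×2761 + (z_c − 1.756 − 21.26)×3251
The z_c×3251 term appears on both sides and cancels. Collect the known terms of each column as K = Σ(ρt)_known − 3251 × (depth of known layers): K_A = 5827.632 − 3251×27.994 = −85180.862; K_B = 58698.86 − 3251×(1.756 + 21.26) = −16126.156.
Balance: K_A + 25.99×ρ = K_B, so ρ = (K_B − K_A)/25.99 = 69054.7/25.99 = 2660 kg/m³.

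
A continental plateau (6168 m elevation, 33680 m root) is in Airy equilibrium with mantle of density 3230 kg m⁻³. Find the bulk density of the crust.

ρ_c h = (ρ_m − ρ_c) r → ρ_c (h + r) = ρ_m r → ρ_c = ρ_m r / (h + r).
ρ_c = 3230 × 33680 m / (6168 m + 33680 m) = 2730 kg m⁻³.

2730 kg m⁻³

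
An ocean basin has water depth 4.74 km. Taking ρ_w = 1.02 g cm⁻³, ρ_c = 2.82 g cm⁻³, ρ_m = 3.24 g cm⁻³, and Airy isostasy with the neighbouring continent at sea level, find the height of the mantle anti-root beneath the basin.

Isostatic balance requires: replacing crust with seawater at the top is compensated by replacing crust with mantle at the base: d (ρ_c − ρ_w) = a (ρ_m − ρ_c).
a = d (ρ_c − ρ_w)/(ρ_m − ρ_c) = 4.74 km × 1.8/0.42 = 20.3 km.

20.3 km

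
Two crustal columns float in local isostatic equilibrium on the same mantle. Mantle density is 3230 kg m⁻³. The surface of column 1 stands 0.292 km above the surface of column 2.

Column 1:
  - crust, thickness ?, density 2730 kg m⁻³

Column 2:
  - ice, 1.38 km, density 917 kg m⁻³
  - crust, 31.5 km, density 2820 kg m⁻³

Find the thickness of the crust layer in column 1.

Take the compensation level at the base of the deeper column (depth z_c below the surface of column 1) and equate Σ ρ_i t_i down to z_c; mantle fills any gap and the z_c terms cancel.
Column 1: x×2730 + (z_c − 0 − x)×3230
Column 2: 0.292×0 + 1.38×917 + 31.5×2820 + (z_c − 0.292 − 32.88)×3230
The z_c×3230 term appears on both sides and cancels. Collect the known terms of each column as K = Σ(ρt)_known − 3230 × (depth of known layers): K_1 = 0 − 3230×0 = 0; K_2 = 90095.46 − 3230×(0.292 + 32.88) = −17050.1.
Balance: K_1 − x×(3230 − 2730) = K_2, so x = (K_1 − K_2)/(3230 − 2730) = 17050.1/500 = 34.1 km.

34.1 km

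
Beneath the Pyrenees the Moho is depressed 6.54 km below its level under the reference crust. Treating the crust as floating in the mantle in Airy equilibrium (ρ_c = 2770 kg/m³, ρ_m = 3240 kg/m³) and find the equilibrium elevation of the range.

Equating mass per unit area of the two columns: ρ_c h = (ρ_m − ρ_c) r.
h = r (ρ_m − ρ_c) / ρ_c = 6.54 km × (3240 − 2770) / 2770 = 1.11 km.

1.11 km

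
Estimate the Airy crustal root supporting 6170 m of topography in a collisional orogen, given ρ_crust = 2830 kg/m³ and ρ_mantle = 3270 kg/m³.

Equating mass per unit area of the two columns: the weight of the topography is balanced by the buoyancy of the root, ρ_c h = (ρ_m − ρ_c) r.
r = h · ρ_c / (ρ_m − ρ_c) = 6170 m × 2830 / (3270 − 2830) = 39700 m.

39700 m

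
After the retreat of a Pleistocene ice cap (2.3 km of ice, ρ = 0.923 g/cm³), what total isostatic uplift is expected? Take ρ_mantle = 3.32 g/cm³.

0.639 km

Removing the load lets mantle flow back in; uplift u satisfies ρ_ice t = ρ_m u.
u = t ρ_ice/ρ_m = 2.3 km × 0.923/3.32 = 0.639 km.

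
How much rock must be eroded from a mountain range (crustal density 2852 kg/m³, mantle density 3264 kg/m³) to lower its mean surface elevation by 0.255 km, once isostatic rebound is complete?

Net drop Δ = e − u = e − e ρ_c/ρ_m = e (ρ_m − ρ_c)/ρ_m.
e = Δ ρ_m/(ρ_m − ρ_c) = 0.255 km × 3264/412 = 2.02 km.

2.02 km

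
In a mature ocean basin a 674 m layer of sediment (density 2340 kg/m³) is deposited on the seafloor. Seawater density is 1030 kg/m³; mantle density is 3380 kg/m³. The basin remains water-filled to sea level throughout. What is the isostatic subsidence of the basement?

376 m

Submarine loading: the sediment displaces seawater, and the subsidence is in turn flooded, so s (ρ_m − ρ_w) = t (ρ_sed − ρ_w).
s = 674 m × (2340 − 1030) / (3380 − 1030) = 376 m.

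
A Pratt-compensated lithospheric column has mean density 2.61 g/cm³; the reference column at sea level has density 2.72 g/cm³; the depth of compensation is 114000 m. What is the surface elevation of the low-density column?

ρ_ref D = ρ (D + h) → h = D (ρ_ref − ρ)/ρ.
h = 114000 m × (2.72 − 2.61)/2.61 = 4800 m.

4800 m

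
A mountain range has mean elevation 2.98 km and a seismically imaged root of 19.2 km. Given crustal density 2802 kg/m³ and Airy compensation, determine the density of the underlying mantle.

Airy balance: ρ_c h = (ρ_m − ρ_c) r → ρ_m = ρ_c (1 + h/r).
ρ_m = 2802 × (1 + 2.98 km/19.2 km) = 3240 kg/m³.

3240 kg/m³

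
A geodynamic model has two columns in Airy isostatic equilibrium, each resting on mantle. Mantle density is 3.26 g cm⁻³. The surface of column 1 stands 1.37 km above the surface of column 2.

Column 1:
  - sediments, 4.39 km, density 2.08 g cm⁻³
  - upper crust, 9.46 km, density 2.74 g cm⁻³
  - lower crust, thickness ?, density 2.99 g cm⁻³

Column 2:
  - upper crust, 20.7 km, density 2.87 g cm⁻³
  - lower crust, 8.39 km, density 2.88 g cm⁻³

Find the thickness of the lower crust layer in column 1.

20.8 km

Take the compensation level at the base of the deeper column (depth z_c below the surface of column 1) and equate Σ ρ_i t_i down to z_c; mantle fills any gap and the z_c terms cancel.
Column 1: 4.39×2.08 + 9.46×2.74 + x×2.99 + (z_c − 13.85 − x)×3.26
Column 2: 1.37×0 + 20.7×2.87 + 8.39×2.88 + (z_c − 1.37 − 29.09)×3.26
The z_c×3.26 term appears on both sides and cancels. Collect the known terms of each column as K = Σ(ρt)_known − 3.26 × (depth of known layers): K_1 = 35.0516 − 3.26×13.85 = −10.0994; K_2 = 83.5722 − 3.26×(1.37 + 29.09) = −15.7274.
Balance: K_1 − x×(3.26 − 2.99) = K_2, so x = (K_1 − K_2)/(3.26 − 2.99) = 5.628/0.27 = 20.8 km.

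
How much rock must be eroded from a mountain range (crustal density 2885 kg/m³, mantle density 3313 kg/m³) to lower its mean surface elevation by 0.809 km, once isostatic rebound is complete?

Net drop Δ = e − u = e − e ρ_c/ρ_m = e (ρ_m − ρ_c)/ρ_m.
e = Δ ρ_m/(ρ_m − ρ_c) = 0.809 km × 3313/428 = 6.26 km.

6.26 km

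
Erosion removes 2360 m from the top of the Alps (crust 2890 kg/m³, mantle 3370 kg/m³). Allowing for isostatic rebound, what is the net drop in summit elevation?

Rebound u = e ρ_c/ρ_m = 2360 m × 2890/3370 = 2024 m.
Net surface drop = e − u = 2360 m − 2024 m = e (ρ_m − ρ_c)/ρ_m = 336 m.

336 m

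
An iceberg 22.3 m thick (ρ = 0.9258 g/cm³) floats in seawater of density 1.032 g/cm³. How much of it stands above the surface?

2.29 m

Floating equilibrium: submerged depth d = t ρ_obj/ρ_fluid = 22.3 m × 0.9258/1.032 = 20.01 m.
Freeboard = t − d = 22.3 m − 20.01 m = 2.29 m.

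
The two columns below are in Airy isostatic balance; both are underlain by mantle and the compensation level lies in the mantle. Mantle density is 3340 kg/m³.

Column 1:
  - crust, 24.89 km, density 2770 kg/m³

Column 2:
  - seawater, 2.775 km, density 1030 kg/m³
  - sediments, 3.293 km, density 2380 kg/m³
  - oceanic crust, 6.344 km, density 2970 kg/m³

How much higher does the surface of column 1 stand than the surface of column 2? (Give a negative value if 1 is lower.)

For any compensation level in the mantle, the mantle terms cancel and isostasy reduces to e = (Σt_1 − Σt_2) − (Σ(ρt)_1 − Σ(ρt)_2) / ρ_m.
Σt_1 = 24.89 km; Σt_2 = 12.412 km; Σ(ρt)_1 = 68945.3; Σ(ρt)_2 = 29537.27 (in km·kg/m³).
e = (24.89 − 12.412) − (68945.3 − 29537.27) / 3340 = 0.679 km.

0.679 km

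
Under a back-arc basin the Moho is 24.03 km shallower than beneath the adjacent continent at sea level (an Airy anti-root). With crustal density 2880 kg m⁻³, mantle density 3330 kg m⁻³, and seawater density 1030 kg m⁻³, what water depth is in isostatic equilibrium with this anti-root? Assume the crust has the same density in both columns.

5.85 km

Replacing a thickness d of crust by seawater at the top must be balanced by replacing crust with mantle at the base: d (ρ_c − ρ_w) = a (ρ_m − ρ_c).
d = a (ρ_m − ρ_c)/(ρ_c − ρ_w) = 24.03 km × 450/1850 = 5.85 km.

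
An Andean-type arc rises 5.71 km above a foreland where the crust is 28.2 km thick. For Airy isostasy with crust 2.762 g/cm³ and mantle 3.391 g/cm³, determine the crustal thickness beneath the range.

Root depth r = h ρ_c / (ρ_m − ρ_c) = 5.71 km × 2.762 / 0.629 = 25.07 km.
Total thickness = T + h + r = 28.2 km + 5.71 km + 25.07 km = 59 km.

59 km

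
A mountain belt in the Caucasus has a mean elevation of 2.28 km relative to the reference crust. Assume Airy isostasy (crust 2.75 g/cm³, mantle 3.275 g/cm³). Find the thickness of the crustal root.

11.9 km

Balancing pressure at the compensation depth: the weight of the topography is balanced by the buoyancy of the root, ρ_c h = (ρ_m − ρ_c) r.
r = h · ρ_c / (ρ_m − ρ_c) = 2.28 km × 2.75 / (3.275 − 2.75) = 11.9 km.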